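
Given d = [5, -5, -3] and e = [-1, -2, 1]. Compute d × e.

i: (-5)·1 - (-3)·(-2) = -5 - 6 = -11
j: (-3)·(-1) - 5·1 = 3 - 5 = -2
k: 5·(-2) - (-5)·(-1) = -10 - 5 = -15
d × e = (-11, -2, -15)

(-11, -2, -15)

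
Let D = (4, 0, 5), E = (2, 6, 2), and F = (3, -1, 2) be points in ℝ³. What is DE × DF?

(-21, -3, 8)

DE = (-2, 6, -3)
DF = (-1, -1, -3)
i: 6·(-3) - (-3)·(-1) = -18 - 3 = -21
j: (-3)·(-1) - (-2)·(-3) = 3 - 6 = -3
k: (-2)·(-1) - 6·(-1) = 2 - (-6) = 8
DE × DF = (-21, -3, 8)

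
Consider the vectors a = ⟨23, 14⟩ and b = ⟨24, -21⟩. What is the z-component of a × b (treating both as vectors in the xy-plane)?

-819

23·(-21) - 14·24 = -483 - 336 = -819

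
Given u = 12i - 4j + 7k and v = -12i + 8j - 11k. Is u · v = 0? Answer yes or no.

u · v = 12·(-12) + (-4)·8 + 7·(-11) = -144 - 32 - 77 = -253
Nonzero, so the vectors are not orthogonal.

no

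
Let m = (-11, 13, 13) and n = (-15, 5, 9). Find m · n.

m · n = (-11)·(-15) + 13·5 + 13·9 = 165 + 65 + 117 = 347

347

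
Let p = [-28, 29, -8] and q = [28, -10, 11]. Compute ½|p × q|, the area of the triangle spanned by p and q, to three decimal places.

i: 29·11 - (-8)·(-10) = 319 - 80 = 239
j: (-8)·28 - (-28)·11 = -224 - (-308) = 84
k: (-28)·(-10) - 29·28 = 280 - 812 = -532
p × q = (239, 84, -532)
|p × q| = √(239² + 84² + (-532)²) = √347201 ≈ 589.2376
area = ½ · 589.2376 ≈ 294.619

294.619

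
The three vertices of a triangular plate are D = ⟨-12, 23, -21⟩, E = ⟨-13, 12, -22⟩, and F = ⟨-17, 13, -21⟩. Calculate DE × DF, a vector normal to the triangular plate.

DE = (-1, -11, -1)
DF = (-5, -10, 0)
i: (-11)·0 - (-1)·(-10) = 0 - 10 = -10
j: (-1)·(-5) - (-1)·0 = 5 - 0 = 5
k: (-1)·(-10) - (-11)·(-5) = 10 - 55 = -45
DE × DF = (-10, 5, -45)

(-10, 5, -45)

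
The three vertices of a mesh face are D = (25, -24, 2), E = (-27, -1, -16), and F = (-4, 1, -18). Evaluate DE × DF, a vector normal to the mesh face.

DE = (-52, 23, -18)
DF = (-29, 25, -20)
i: 23·(-20) - (-18)·25 = -460 - (-450) = -10
j: (-18)·(-29) - (-52)·(-20) = 522 - 1040 = -518
k: (-52)·25 - 23·(-29) = -1300 - (-667) = -633
DE × DF = (-10, -518, -633)

(-10, -518, -633)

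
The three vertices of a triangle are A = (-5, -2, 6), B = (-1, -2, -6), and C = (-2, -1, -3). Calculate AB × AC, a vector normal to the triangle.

(12, 0, 4)

AB = (4, 0, -12)
AC = (3, 1, -9)
i: 0·(-9) - (-12)·1 = 0 - (-12) = 12
j: (-12)·3 - 4·(-9) = -36 - (-36) = 0
k: 4·1 - 0·3 = 4 - 0 = 4
AB × AC = (12, 0, 4)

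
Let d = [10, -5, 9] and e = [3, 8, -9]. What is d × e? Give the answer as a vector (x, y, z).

i: (-5)·(-9) - 9·8 = 45 - 72 = -27
j: 9·3 - 10·(-9) = 27 - (-90) = 117
k: 10·8 - (-5)·3 = 80 - (-15) = 95
d × e = (-27, 117, 95)

(-27, 117, 95)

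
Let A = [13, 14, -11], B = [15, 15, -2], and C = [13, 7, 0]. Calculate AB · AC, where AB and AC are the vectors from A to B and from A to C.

92

AB = B − A = (2, 1, 9)
AC = C − A = (0, -7, 11)
AB · AC = 2·0 + 1·(-7) + 9·11 = 0 - 7 + 99 = 92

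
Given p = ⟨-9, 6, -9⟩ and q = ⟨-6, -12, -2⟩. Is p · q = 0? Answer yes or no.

p · q = (-9)·(-6) + 6·(-12) + (-9)·(-2) = 54 - 72 + 18 = 0
Zero, so the vectors are orthogonal.

yes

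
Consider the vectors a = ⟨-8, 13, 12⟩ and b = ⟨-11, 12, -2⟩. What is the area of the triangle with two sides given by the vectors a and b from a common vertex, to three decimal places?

i: 13·(-2) - 12·12 = -26 - 144 = -170
j: 12·(-11) - (-8)·(-2) = -132 - 16 = -148
k: (-8)·12 - 13·(-11) = -96 - (-143) = 47
a × b = (-170, -148, 47)
|a × b| = √((-170)² + (-148)² + 47²) = √53013 ≈ 230.2455
area = ½ · 230.2455 ≈ 115.123

115.123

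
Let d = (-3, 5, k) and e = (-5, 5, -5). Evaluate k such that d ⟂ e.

8

d · e = (-3)·(-5) + 5·5 + k·(-5) = 40 - 5k
Set equal to 0: -5k = -40, so k = 8.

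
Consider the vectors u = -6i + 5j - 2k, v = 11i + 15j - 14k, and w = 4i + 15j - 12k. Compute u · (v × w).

-10

v × w:
i: 15·(-12) - (-14)·15 = -180 - (-210) = 30
j: (-14)·4 - 11·(-12) = -56 - (-132) = 76
k: 11·15 - 15·4 = 165 - 60 = 105
v × w = (30, 76, 105)
u · (v × w) = (-6)·30 + 5·76 + (-2)·105 = -180 + 380 - 210 = -10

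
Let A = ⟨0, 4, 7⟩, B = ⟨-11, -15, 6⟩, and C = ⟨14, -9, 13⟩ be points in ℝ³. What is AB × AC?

AB = (-11, -19, -1)
AC = (14, -13, 6)
i: (-19)·6 - (-1)·(-13) = -114 - 13 = -127
j: (-1)·14 - (-11)·6 = -14 - (-66) = 52
k: (-11)·(-13) - (-19)·14 = 143 - (-266) = 409
AB × AC = (-127, 52, 409)

(-127, 52, 409)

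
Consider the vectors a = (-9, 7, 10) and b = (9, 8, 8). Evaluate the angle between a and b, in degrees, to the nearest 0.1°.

a · b = (-9)·9 + 7·8 + 10·8 = -81 + 56 + 80 = 55
|a|² = 81 + 49 + 100 = 230,  |a| = √230 ≈ 15.165751
|b|² = 81 + 64 + 64 = 209,  |b| = √209 ≈ 14.456832
cos θ = 55 / (15.165751 · 14.456832) ≈ 0.25086
θ = arccos(0.25086) ≈ 75.5°

75.5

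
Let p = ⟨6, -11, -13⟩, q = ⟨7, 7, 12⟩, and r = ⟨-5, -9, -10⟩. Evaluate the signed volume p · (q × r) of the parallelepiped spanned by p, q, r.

q × r:
i: 7·(-10) - 12·(-9) = -70 - (-108) = 38
j: 12·(-5) - 7·(-10) = -60 - (-70) = 10
k: 7·(-9) - 7·(-5) = -63 - (-35) = -28
q × r = (38, 10, -28)
p · (q × r) = 6·38 + (-11)·10 + (-13)·(-28) = 228 - 110 + 364 = 482

482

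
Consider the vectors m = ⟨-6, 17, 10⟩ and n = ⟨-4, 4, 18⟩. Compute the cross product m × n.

i: 17·18 - 10·4 = 306 - 40 = 266
j: 10·(-4) - (-6)·18 = -40 - (-108) = 68
k: (-6)·4 - 17·(-4) = -24 - (-68) = 44
m × n = (266, 68, 44)

(266, 68, 44)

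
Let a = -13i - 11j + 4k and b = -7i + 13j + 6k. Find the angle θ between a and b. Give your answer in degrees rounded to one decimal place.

a · b = (-13)·(-7) + (-11)·13 + 4·6 = 91 - 143 + 24 = -28
|a|² = 169 + 121 + 16 = 306,  |a| = √306 ≈ 17.492856
|b|² = 49 + 169 + 36 = 254,  |b| = √254 ≈ 15.937377
cos θ = -28 / (17.492856 · 15.937377) ≈ -0.10043
θ = arccos(-0.10043) ≈ 95.8°

95.8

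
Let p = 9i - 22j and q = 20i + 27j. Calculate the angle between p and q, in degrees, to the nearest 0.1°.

p · q = 9·20 + (-22)·27 = 180 - 594 = -414
|p|² = 81 + 484 = 565,  |p| = √565 ≈ 23.769729
|q|² = 400 + 729 = 1129,  |q| = √1129 ≈ 33.600595
cos θ = -414 / (23.769729 · 33.600595) ≈ -0.51836
θ = arccos(-0.51836) ≈ 121.2°

121.2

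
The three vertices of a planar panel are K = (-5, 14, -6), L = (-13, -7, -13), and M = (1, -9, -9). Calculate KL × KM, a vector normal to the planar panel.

(-98, -66, 310)

KL = (-8, -21, -7)
KM = (6, -23, -3)
i: (-21)·(-3) - (-7)·(-23) = 63 - 161 = -98
j: (-7)·6 - (-8)·(-3) = -42 - 24 = -66
k: (-8)·(-23) - (-21)·6 = 184 - (-126) = 310
KL × KM = (-98, -66, 310)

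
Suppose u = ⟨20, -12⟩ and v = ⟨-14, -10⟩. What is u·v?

u · v = 20·(-14) + (-12)·(-10) = -280 + 120 = -160

-160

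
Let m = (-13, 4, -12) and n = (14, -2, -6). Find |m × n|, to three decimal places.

252.428

i: 4·(-6) - (-12)·(-2) = -24 - 24 = -48
j: (-12)·14 - (-13)·(-6) = -168 - 78 = -246
k: (-13)·(-2) - 4·14 = 26 - 56 = -30
m × n = (-48, -246, -30)
|m × n| = √((-48)² + (-246)² + (-30)²) = √63720 ≈ 252.4282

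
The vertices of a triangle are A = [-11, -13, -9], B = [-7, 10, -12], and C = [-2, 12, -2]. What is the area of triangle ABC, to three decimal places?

132.448

AB = (4, 23, -3),  AC = (9, 25, 7)
i: 23·7 - (-3)·25 = 161 - (-75) = 236
j: (-3)·9 - 4·7 = -27 - 28 = -55
k: 4·25 - 23·9 = 100 - 207 = -107
AB × AC = (236, -55, -107)
|AB × AC| = √70170 ≈ 264.8962
area = ½ · 264.8962 ≈ 132.448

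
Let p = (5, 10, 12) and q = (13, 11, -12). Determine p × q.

(-252, 216, -75)

i: 10·(-12) - 12·11 = -120 - 132 = -252
j: 12·13 - 5·(-12) = 156 - (-60) = 216
k: 5·11 - 10·13 = 55 - 130 = -75
p × q = (-252, 216, -75)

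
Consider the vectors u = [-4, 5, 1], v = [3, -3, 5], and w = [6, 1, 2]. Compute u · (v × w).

185

v × w:
i: (-3)·2 - 5·1 = -6 - 5 = -11
j: 5·6 - 3·2 = 30 - 6 = 24
k: 3·1 - (-3)·6 = 3 - (-18) = 21
v × w = (-11, 24, 21)
u · (v × w) = (-4)·(-11) + 5·24 + 1·21 = 44 + 120 + 21 = 185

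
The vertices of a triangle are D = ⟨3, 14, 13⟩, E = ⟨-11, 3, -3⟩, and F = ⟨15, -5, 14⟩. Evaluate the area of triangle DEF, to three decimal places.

268.939

DE = (-14, -11, -16),  DF = (12, -19, 1)
i: (-11)·1 - (-16)·(-19) = -11 - 304 = -315
j: (-16)·12 - (-14)·1 = -192 - (-14) = -178
k: (-14)·(-19) - (-11)·12 = 266 - (-132) = 398
DE × DF = (-315, -178, 398)
|DE × DF| = √289313 ≈ 537.8782
area = ½ · 537.8782 ≈ 268.939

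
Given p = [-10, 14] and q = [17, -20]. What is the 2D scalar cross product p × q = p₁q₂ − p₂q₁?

-38

(-10)·(-20) - 14·17 = 200 - 238 = -38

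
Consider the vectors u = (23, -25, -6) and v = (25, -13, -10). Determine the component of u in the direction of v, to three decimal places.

32.107

u · v = 23·25 + (-25)·(-13) + (-6)·(-10) = 575 + 325 + 60 = 960
|v| = √(625 + 169 + 100) = √894 ≈ 29.8998
comp_v u = 960 / √894 ≈ 32.107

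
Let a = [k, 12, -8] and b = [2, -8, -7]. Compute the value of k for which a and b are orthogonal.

a · b = k·2 + 12·(-8) + (-8)·(-7) = -40 + 2k
Set equal to 0: 2k = 40, so k = 20.

20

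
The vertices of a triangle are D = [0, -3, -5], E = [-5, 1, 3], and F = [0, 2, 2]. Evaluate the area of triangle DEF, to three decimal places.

DE = (-5, 4, 8),  DF = (0, 5, 7)
i: 4·7 - 8·5 = 28 - 40 = -12
j: 8·0 - (-5)·7 = 0 - (-35) = 35
k: (-5)·5 - 4·0 = -25 - 0 = -25
DE × DF = (-12, 35, -25)
|DE × DF| = √1994 ≈ 44.6542
area = ½ · 44.6542 ≈ 22.327

22.327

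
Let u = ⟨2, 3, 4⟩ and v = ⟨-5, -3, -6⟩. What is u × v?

(-6, -8, 9)

i: 3·(-6) - 4·(-3) = -18 - (-12) = -6
j: 4·(-5) - 2·(-6) = -20 - (-12) = -8
k: 2·(-3) - 3·(-5) = -6 - (-15) = 9
u × v = (-6, -8, 9)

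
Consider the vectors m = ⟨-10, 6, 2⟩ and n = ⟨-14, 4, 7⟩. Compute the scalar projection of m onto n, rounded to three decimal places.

11.018

m · n = (-10)·(-14) + 6·4 + 2·7 = 140 + 24 + 14 = 178
|n| = √(196 + 16 + 49) = √261 ≈ 16.1555
comp_n m = 178 / √261 ≈ 11.018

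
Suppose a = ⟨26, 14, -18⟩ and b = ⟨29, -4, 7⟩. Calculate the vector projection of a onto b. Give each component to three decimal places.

a · b = 26·29 + 14·(-4) + (-18)·7 = 754 - 56 - 126 = 572
|b|² = 841 + 16 + 49 = 906
proj_b a = (572/906) · (29, -4, 7) ≈ (18.309, -2.525, 4.419)

(18.309, -2.525, 4.419)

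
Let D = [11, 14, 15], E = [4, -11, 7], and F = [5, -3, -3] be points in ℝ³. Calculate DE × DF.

(314, -78, -31)

DE = (-7, -25, -8)
DF = (-6, -17, -18)
i: (-25)·(-18) - (-8)·(-17) = 450 - 136 = 314
j: (-8)·(-6) - (-7)·(-18) = 48 - 126 = -78
k: (-7)·(-17) - (-25)·(-6) = 119 - 150 = -31
DE × DF = (314, -78, -31)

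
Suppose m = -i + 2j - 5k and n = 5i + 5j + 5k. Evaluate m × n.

i: 2·5 - (-5)·5 = 10 - (-25) = 35
j: (-5)·5 - (-1)·5 = -25 - (-5) = -20
k: (-1)·5 - 2·5 = -5 - 10 = -15
m × n = (35, -20, -15)

(35, -20, -15)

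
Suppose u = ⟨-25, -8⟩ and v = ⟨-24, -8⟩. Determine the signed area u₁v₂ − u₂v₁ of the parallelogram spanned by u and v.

(-25)·(-8) - (-8)·(-24) = 200 - 192 = 8

8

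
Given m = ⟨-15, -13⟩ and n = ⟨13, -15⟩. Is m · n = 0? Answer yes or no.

m · n = (-15)·13 + (-13)·(-15) = -195 + 195 = 0
Zero, so the vectors are orthogonal.

yes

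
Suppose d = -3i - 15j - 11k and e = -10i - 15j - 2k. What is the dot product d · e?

277

d · e = (-3)·(-10) + (-15)·(-15) + (-11)·(-2) = 30 + 225 + 22 = 277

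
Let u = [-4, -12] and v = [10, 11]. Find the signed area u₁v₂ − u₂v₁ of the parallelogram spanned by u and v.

(-4)·11 - (-12)·10 = -44 - (-120) = 76

76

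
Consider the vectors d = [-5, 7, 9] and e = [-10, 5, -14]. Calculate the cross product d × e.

(-143, -160, 45)

i: 7·(-14) - 9·5 = -98 - 45 = -143
j: 9·(-10) - (-5)·(-14) = -90 - 70 = -160
k: (-5)·5 - 7·(-10) = -25 - (-70) = 45
d × e = (-143, -160, 45)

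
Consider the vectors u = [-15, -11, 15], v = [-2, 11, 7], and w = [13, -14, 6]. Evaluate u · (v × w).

-5318

v × w:
i: 11·6 - 7·(-14) = 66 - (-98) = 164
j: 7·13 - (-2)·6 = 91 - (-12) = 103
k: (-2)·(-14) - 11·13 = 28 - 143 = -115
v × w = (164, 103, -115)
u · (v × w) = (-15)·164 + (-11)·103 + 15·(-115) = -2460 - 1133 - 1725 = -5318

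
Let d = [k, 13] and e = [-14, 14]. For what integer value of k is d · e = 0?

d · e = k·(-14) + 13·14 = 182 - 14k
Set equal to 0: -14k = -182, so k = 13.

13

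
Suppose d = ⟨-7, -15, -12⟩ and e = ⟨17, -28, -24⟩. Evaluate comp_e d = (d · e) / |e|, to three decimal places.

d · e = (-7)·17 + (-15)·(-28) + (-12)·(-24) = -119 + 420 + 288 = 589
|e| = √(289 + 784 + 576) = √1649 ≈ 40.6079
comp_e d = 589 / √1649 ≈ 14.505

14.505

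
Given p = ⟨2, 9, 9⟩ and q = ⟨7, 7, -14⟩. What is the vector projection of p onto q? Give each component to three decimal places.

p · q = 2·7 + 9·7 + 9·(-14) = 14 + 63 - 126 = -49
|q|² = 49 + 49 + 196 = 294
proj_q p = (-49/294) · (7, 7, -14) ≈ (-1.167, -1.167, 2.333)

(-1.167, -1.167, 2.333)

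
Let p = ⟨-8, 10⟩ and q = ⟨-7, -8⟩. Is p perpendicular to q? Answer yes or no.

p · q = (-8)·(-7) + 10·(-8) = 56 - 80 = -24
Nonzero, so the vectors are not orthogonal.

no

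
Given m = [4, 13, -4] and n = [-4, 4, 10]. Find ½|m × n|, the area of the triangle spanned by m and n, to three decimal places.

81.419

i: 13·10 - (-4)·4 = 130 - (-16) = 146
j: (-4)·(-4) - 4·10 = 16 - 40 = -24
k: 4·4 - 13·(-4) = 16 - (-52) = 68
m × n = (146, -24, 68)
|m × n| = √(146² + (-24)² + 68²) = √26516 ≈ 162.8373
area = ½ · 162.8373 ≈ 81.419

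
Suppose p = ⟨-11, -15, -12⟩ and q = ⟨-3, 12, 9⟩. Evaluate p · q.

-255

p · q = (-11)·(-3) + (-15)·12 + (-12)·9 = 33 - 180 - 108 = -255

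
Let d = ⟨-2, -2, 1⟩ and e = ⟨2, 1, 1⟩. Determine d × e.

(-3, 4, 2)

i: (-2)·1 - 1·1 = -2 - 1 = -3
j: 1·2 - (-2)·1 = 2 - (-2) = 4
k: (-2)·1 - (-2)·2 = -2 - (-4) = 2
d × e = (-3, 4, 2)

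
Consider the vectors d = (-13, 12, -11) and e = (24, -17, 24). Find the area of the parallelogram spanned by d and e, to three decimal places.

i: 12·24 - (-11)·(-17) = 288 - 187 = 101
j: (-11)·24 - (-13)·24 = -264 - (-312) = 48
k: (-13)·(-17) - 12·24 = 221 - 288 = -67
d × e = (101, 48, -67)
|d × e| = √(101² + 48² + (-67)²) = √16994 ≈ 130.3610

130.361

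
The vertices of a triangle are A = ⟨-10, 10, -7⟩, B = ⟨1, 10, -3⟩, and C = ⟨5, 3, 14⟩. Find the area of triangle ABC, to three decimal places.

AB = (11, 0, 4),  AC = (15, -7, 21)
i: 0·21 - 4·(-7) = 0 - (-28) = 28
j: 4·15 - 11·21 = 60 - 231 = -171
k: 11·(-7) - 0·15 = -77 - 0 = -77
AB × AC = (28, -171, -77)
|AB × AC| = √35954 ≈ 189.6154
area = ½ · 189.6154 ≈ 94.808

94.808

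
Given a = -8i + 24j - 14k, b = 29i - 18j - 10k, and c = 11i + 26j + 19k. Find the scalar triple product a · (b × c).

b × c:
i: (-18)·19 - (-10)·26 = -342 - (-260) = -82
j: (-10)·11 - 29·19 = -110 - 551 = -661
k: 29·26 - (-18)·11 = 754 - (-198) = 952
b × c = (-82, -661, 952)
a · (b × c) = (-8)·(-82) + 24·(-661) + (-14)·952 = 656 - 15864 - 13328 = -28536

-28536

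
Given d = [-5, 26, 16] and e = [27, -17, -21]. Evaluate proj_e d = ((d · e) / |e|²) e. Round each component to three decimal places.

(-16.896, 10.638, 13.141)

d · e = (-5)·27 + 26·(-17) + 16·(-21) = -135 - 442 - 336 = -913
|e|² = 729 + 289 + 441 = 1459
proj_e d = (-913/1459) · (27, -17, -21) ≈ (-16.896, 10.638, 13.141)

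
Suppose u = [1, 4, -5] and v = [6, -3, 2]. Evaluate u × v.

(-7, -32, -27)

i: 4·2 - (-5)·(-3) = 8 - 15 = -7
j: (-5)·6 - 1·2 = -30 - 2 = -32
k: 1·(-3) - 4·6 = -3 - 24 = -27
u × v = (-7, -32, -27)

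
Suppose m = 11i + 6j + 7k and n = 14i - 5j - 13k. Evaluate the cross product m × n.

(-43, 241, -139)

i: 6·(-13) - 7·(-5) = -78 - (-35) = -43
j: 7·14 - 11·(-13) = 98 - (-143) = 241
k: 11·(-5) - 6·14 = -55 - 84 = -139
m × n = (-43, 241, -139)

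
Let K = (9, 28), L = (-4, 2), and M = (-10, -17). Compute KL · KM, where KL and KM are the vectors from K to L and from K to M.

KL = L − K = (-13, -26)
KM = M − K = (-19, -45)
KL · KM = (-13)·(-19) + (-26)·(-45) = 247 + 1170 = 1417

1417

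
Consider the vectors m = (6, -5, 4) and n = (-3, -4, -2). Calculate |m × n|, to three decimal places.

i: (-5)·(-2) - 4·(-4) = 10 - (-16) = 26
j: 4·(-3) - 6·(-2) = -12 - (-12) = 0
k: 6·(-4) - (-5)·(-3) = -24 - 15 = -39
m × n = (26, 0, -39)
|m × n| = √(26² + 0² + (-39)²) = √2197 ≈ 46.8722

46.872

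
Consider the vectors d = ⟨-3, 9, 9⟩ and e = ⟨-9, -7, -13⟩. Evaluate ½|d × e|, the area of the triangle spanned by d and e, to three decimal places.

i: 9·(-13) - 9·(-7) = -117 - (-63) = -54
j: 9·(-9) - (-3)·(-13) = -81 - 39 = -120
k: (-3)·(-7) - 9·(-9) = 21 - (-81) = 102
d × e = (-54, -120, 102)
|d × e| = √((-54)² + (-120)² + 102²) = √27720 ≈ 166.4932
area = ½ · 166.4932 ≈ 83.247

83.247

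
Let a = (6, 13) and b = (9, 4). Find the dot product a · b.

a · b = 6·9 + 13·4 = 54 + 52 = 106

106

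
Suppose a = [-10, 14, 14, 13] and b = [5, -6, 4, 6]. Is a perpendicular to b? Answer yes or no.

a · b = (-10)·5 + 14·(-6) + 14·4 + 13·6 = -50 - 84 + 56 + 78 = 0
Zero, so the vectors are orthogonal.

yes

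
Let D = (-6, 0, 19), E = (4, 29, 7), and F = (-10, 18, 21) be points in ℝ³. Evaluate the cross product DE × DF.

(274, 28, 296)

DE = (10, 29, -12)
DF = (-4, 18, 2)
i: 29·2 - (-12)·18 = 58 - (-216) = 274
j: (-12)·(-4) - 10·2 = 48 - 20 = 28
k: 10·18 - 29·(-4) = 180 - (-116) = 296
DE × DF = (274, 28, 296)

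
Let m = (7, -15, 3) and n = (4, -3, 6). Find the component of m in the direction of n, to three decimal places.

m · n = 7·4 + (-15)·(-3) + 3·6 = 28 + 45 + 18 = 91
|n| = √(16 + 9 + 36) = √61 ≈ 7.8102
comp_n m = 91 / √61 ≈ 11.651

11.651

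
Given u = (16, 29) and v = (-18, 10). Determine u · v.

2

u · v = 16·(-18) + 29·10 = -288 + 290 = 2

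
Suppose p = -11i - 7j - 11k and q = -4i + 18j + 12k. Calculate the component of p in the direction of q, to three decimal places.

-9.727

p · q = (-11)·(-4) + (-7)·18 + (-11)·12 = 44 - 126 - 132 = -214
|q| = √(16 + 324 + 144) = √484 ≈ 22.0000
comp_q p = -214 / √484 ≈ -9.727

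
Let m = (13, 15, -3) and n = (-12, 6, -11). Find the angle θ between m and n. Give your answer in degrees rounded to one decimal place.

m · n = 13·(-12) + 15·6 + (-3)·(-11) = -156 + 90 + 33 = -33
|m|² = 169 + 225 + 9 = 403,  |m| = √403 ≈ 20.074860
|n|² = 144 + 36 + 121 = 301,  |n| = √301 ≈ 17.349352
cos θ = -33 / (20.074860 · 17.349352) ≈ -0.09475
θ = arccos(-0.09475) ≈ 95.4°

95.4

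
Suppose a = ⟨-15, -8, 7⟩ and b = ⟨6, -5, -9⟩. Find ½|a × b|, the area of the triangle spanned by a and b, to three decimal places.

i: (-8)·(-9) - 7·(-5) = 72 - (-35) = 107
j: 7·6 - (-15)·(-9) = 42 - 135 = -93
k: (-15)·(-5) - (-8)·6 = 75 - (-48) = 123
a × b = (107, -93, 123)
|a × b| = √(107² + (-93)² + 123²) = √35227 ≈ 187.6886
area = ½ · 187.6886 ≈ 93.844

93.844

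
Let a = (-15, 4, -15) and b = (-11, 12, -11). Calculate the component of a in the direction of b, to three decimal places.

a · b = (-15)·(-11) + 4·12 + (-15)·(-11) = 165 + 48 + 165 = 378
|b| = √(121 + 144 + 121) = √386 ≈ 19.6469
comp_b a = 378 / √386 ≈ 19.240

19.240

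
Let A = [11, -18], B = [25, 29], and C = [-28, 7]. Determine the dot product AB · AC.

AB = B − A = (14, 47)
AC = C − A = (-39, 25)
AB · AC = 14·(-39) + 47·25 = -546 + 1175 = 629

629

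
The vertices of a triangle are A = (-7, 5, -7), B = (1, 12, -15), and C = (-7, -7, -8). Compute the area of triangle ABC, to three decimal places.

70.514

AB = (8, 7, -8),  AC = (0, -12, -1)
i: 7·(-1) - (-8)·(-12) = -7 - 96 = -103
j: (-8)·0 - 8·(-1) = 0 - (-8) = 8
k: 8·(-12) - 7·0 = -96 - 0 = -96
AB × AC = (-103, 8, -96)
|AB × AC| = √19889 ≈ 141.0284
area = ½ · 141.0284 ≈ 70.514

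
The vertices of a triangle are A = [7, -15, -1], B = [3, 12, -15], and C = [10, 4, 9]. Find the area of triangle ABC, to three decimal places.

279.262

AB = (-4, 27, -14),  AC = (3, 19, 10)
i: 27·10 - (-14)·19 = 270 - (-266) = 536
j: (-14)·3 - (-4)·10 = -42 - (-40) = -2
k: (-4)·19 - 27·3 = -76 - 81 = -157
AB × AC = (536, -2, -157)
|AB × AC| = √311949 ≈ 558.5239
area = ½ · 558.5239 ≈ 279.262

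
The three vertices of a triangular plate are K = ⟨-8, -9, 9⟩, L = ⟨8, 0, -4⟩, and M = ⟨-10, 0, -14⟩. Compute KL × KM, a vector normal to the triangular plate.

KL = (16, 9, -13)
KM = (-2, 9, -23)
i: 9·(-23) - (-13)·9 = -207 - (-117) = -90
j: (-13)·(-2) - 16·(-23) = 26 - (-368) = 394
k: 16·9 - 9·(-2) = 144 - (-18) = 162
KL × KM = (-90, 394, 162)

(-90, 394, 162)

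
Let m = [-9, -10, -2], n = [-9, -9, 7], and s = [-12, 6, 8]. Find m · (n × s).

n × s:
i: (-9)·8 - 7·6 = -72 - 42 = -114
j: 7·(-12) - (-9)·8 = -84 - (-72) = -12
k: (-9)·6 - (-9)·(-12) = -54 - 108 = -162
n × s = (-114, -12, -162)
m · (n × s) = (-9)·(-114) + (-10)·(-12) + (-2)·(-162) = 1026 + 120 + 324 = 1470

1470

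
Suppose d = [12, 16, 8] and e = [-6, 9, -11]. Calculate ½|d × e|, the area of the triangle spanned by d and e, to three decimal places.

165.964

i: 16·(-11) - 8·9 = -176 - 72 = -248
j: 8·(-6) - 12·(-11) = -48 - (-132) = 84
k: 12·9 - 16·(-6) = 108 - (-96) = 204
d × e = (-248, 84, 204)
|d × e| = √((-248)² + 84² + 204²) = √110176 ≈ 331.9277
area = ½ · 331.9277 ≈ 165.964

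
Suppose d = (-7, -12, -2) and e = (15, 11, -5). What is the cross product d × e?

(82, -65, 103)

i: (-12)·(-5) - (-2)·11 = 60 - (-22) = 82
j: (-2)·15 - (-7)·(-5) = -30 - 35 = -65
k: (-7)·11 - (-12)·15 = -77 - (-180) = 103
d × e = (82, -65, 103)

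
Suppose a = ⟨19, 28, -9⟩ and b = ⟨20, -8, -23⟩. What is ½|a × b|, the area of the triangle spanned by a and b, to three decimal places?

520.972

i: 28·(-23) - (-9)·(-8) = -644 - 72 = -716
j: (-9)·20 - 19·(-23) = -180 - (-437) = 257
k: 19·(-8) - 28·20 = -152 - 560 = -712
a × b = (-716, 257, -712)
|a × b| = √((-716)² + 257² + (-712)²) = √1085649 ≈ 1041.9448
area = ½ · 1041.9448 ≈ 520.972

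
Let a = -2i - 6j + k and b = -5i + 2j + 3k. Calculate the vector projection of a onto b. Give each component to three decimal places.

(-0.132, 0.053, 0.079)

a · b = (-2)·(-5) + (-6)·2 + 1·3 = 10 - 12 + 3 = 1
|b|² = 25 + 4 + 9 = 38
proj_b a = (1/38) · (-5, 2, 3) ≈ (-0.132, 0.053, 0.079)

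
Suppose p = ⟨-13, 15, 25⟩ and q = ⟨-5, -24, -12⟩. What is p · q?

-595

p · q = (-13)·(-5) + 15·(-24) + 25·(-12) = 65 - 360 - 300 = -595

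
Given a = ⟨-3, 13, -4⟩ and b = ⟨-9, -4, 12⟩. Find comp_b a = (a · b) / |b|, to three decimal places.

-4.702

a · b = (-3)·(-9) + 13·(-4) + (-4)·12 = 27 - 52 - 48 = -73
|b| = √(81 + 16 + 144) = √241 ≈ 15.5242
comp_b a = -73 / √241 ≈ -4.702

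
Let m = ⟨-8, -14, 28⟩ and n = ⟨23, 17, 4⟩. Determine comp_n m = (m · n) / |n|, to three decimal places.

-10.734

m · n = (-8)·23 + (-14)·17 + 28·4 = -184 - 238 + 112 = -310
|n| = √(529 + 289 + 16) = √834 ≈ 28.8791
comp_n m = -310 / √834 ≈ -10.734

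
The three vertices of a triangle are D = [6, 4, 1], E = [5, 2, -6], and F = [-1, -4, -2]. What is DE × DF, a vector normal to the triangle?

DE = (-1, -2, -7)
DF = (-7, -8, -3)
i: (-2)·(-3) - (-7)·(-8) = 6 - 56 = -50
j: (-7)·(-7) - (-1)·(-3) = 49 - 3 = 46
k: (-1)·(-8) - (-2)·(-7) = 8 - 14 = -6
DE × DF = (-50, 46, -6)

(-50, 46, -6)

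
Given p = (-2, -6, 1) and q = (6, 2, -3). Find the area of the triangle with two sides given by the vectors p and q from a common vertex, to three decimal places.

17.889

i: (-6)·(-3) - 1·2 = 18 - 2 = 16
j: 1·6 - (-2)·(-3) = 6 - 6 = 0
k: (-2)·2 - (-6)·6 = -4 - (-36) = 32
p × q = (16, 0, 32)
|p × q| = √(16² + 0² + 32²) = √1280 ≈ 35.7771
area = ½ · 35.7771 ≈ 17.889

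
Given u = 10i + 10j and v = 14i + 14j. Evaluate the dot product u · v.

u · v = 10·14 + 10·14 = 140 + 140 = 280

280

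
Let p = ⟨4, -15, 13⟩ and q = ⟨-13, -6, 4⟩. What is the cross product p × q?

i: (-15)·4 - 13·(-6) = -60 - (-78) = 18
j: 13·(-13) - 4·4 = -169 - 16 = -185
k: 4·(-6) - (-15)·(-13) = -24 - 195 = -219
p × q = (18, -185, -219)

(18, -185, -219)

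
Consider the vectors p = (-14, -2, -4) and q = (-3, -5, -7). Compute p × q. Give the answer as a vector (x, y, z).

i: (-2)·(-7) - (-4)·(-5) = 14 - 20 = -6
j: (-4)·(-3) - (-14)·(-7) = 12 - 98 = -86
k: (-14)·(-5) - (-2)·(-3) = 70 - 6 = 64
p × q = (-6, -86, 64)

(-6, -86, 64)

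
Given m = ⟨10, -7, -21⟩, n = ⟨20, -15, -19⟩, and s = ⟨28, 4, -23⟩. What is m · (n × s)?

-5786

n × s:
i: (-15)·(-23) - (-19)·4 = 345 - (-76) = 421
j: (-19)·28 - 20·(-23) = -532 - (-460) = -72
k: 20·4 - (-15)·28 = 80 - (-420) = 500
n × s = (421, -72, 500)
m · (n × s) = 10·421 + (-7)·(-72) + (-21)·500 = 4210 + 504 - 10500 = -5786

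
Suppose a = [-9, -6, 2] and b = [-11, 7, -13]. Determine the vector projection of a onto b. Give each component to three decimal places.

(-1.006, 0.640, -1.189)

a · b = (-9)·(-11) + (-6)·7 + 2·(-13) = 99 - 42 - 26 = 31
|b|² = 121 + 49 + 169 = 339
proj_b a = (31/339) · (-11, 7, -13) ≈ (-1.006, 0.640, -1.189)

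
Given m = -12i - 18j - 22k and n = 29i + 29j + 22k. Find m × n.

(242, -374, 174)

i: (-18)·22 - (-22)·29 = -396 - (-638) = 242
j: (-22)·29 - (-12)·22 = -638 - (-264) = -374
k: (-12)·29 - (-18)·29 = -348 - (-522) = 174
m × n = (242, -374, 174)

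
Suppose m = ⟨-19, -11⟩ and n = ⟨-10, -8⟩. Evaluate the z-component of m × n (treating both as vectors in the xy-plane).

(-19)·(-8) - (-11)·(-10) = 152 - 110 = 42

42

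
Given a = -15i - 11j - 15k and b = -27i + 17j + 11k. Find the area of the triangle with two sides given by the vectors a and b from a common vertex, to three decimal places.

i: (-11)·11 - (-15)·17 = -121 - (-255) = 134
j: (-15)·(-27) - (-15)·11 = 405 - (-165) = 570
k: (-15)·17 - (-11)·(-27) = -255 - 297 = -552
a × b = (134, 570, -552)
|a × b| = √(134² + 570² + (-552)²) = √647560 ≈ 804.7111
area = ½ · 804.7111 ≈ 402.356

402.356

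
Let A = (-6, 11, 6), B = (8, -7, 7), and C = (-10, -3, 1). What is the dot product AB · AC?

AB = B − A = (14, -18, 1)
AC = C − A = (-4, -14, -5)
AB · AC = 14·(-4) + (-18)·(-14) + 1·(-5) = -56 + 252 - 5 = 191

191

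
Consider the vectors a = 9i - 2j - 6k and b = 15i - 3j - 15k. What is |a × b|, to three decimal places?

i: (-2)·(-15) - (-6)·(-3) = 30 - 18 = 12
j: (-6)·15 - 9·(-15) = -90 - (-135) = 45
k: 9·(-3) - (-2)·15 = -27 - (-30) = 3
a × b = (12, 45, 3)
|a × b| = √(12² + 45² + 3²) = √2178 ≈ 46.6690

46.669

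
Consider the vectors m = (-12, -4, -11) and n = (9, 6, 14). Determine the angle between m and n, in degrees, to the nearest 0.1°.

164.7

m · n = (-12)·9 + (-4)·6 + (-11)·14 = -108 - 24 - 154 = -286
|m|² = 144 + 16 + 121 = 281,  |m| = √281 ≈ 16.763055
|n|² = 81 + 36 + 196 = 313,  |n| = √313 ≈ 17.691806
cos θ = -286 / (16.763055 · 17.691806) ≈ -0.96436
θ = arccos(-0.96436) ≈ 164.7°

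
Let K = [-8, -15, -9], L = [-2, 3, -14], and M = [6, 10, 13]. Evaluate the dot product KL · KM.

424

KL = L − K = (6, 18, -5)
KM = M − K = (14, 25, 22)
KL · KM = 6·14 + 18·25 + (-5)·22 = 84 + 450 - 110 = 424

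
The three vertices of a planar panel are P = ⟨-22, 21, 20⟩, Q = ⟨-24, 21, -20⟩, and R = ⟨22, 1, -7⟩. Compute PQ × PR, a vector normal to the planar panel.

(-800, -1814, 40)

PQ = (-2, 0, -40)
PR = (44, -20, -27)
i: 0·(-27) - (-40)·(-20) = 0 - 800 = -800
j: (-40)·44 - (-2)·(-27) = -1760 - 54 = -1814
k: (-2)·(-20) - 0·44 = 40 - 0 = 40
PQ × PR = (-800, -1814, 40)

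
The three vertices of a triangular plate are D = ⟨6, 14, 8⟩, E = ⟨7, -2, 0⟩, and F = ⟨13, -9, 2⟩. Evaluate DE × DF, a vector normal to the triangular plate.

DE = (1, -16, -8)
DF = (7, -23, -6)
i: (-16)·(-6) - (-8)·(-23) = 96 - 184 = -88
j: (-8)·7 - 1·(-6) = -56 - (-6) = -50
k: 1·(-23) - (-16)·7 = -23 - (-112) = 89
DE × DF = (-88, -50, 89)

(-88, -50, 89)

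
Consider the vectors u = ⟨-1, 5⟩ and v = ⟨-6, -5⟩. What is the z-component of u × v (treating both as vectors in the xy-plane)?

35

(-1)·(-5) - 5·(-6) = 5 - (-30) = 35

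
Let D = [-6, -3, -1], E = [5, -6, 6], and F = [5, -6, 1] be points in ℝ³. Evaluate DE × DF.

DE = (11, -3, 7)
DF = (11, -3, 2)
i: (-3)·2 - 7·(-3) = -6 - (-21) = 15
j: 7·11 - 11·2 = 77 - 22 = 55
k: 11·(-3) - (-3)·11 = -33 - (-33) = 0
DE × DF = (15, 55, 0)

(15, 55, 0)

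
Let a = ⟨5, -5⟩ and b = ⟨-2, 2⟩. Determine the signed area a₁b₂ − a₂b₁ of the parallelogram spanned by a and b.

5·2 - (-5)·(-2) = 10 - 10 = 0

0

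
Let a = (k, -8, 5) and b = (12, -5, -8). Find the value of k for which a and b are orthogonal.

0

a · b = k·12 + (-8)·(-5) + 5·(-8) = 0 + 12k
Set equal to 0: 12k = 0, so k = 0.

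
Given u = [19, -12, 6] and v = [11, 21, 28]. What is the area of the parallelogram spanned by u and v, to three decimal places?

844.133

i: (-12)·28 - 6·21 = -336 - 126 = -462
j: 6·11 - 19·28 = 66 - 532 = -466
k: 19·21 - (-12)·11 = 399 - (-132) = 531
u × v = (-462, -466, 531)
|u × v| = √((-462)² + (-466)² + 531²) = √712561 ≈ 844.1333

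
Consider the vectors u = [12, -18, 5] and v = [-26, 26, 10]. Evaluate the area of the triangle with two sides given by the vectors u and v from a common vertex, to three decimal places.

i: (-18)·10 - 5·26 = -180 - 130 = -310
j: 5·(-26) - 12·10 = -130 - 120 = -250
k: 12·26 - (-18)·(-26) = 312 - 468 = -156
u × v = (-310, -250, -156)
|u × v| = √((-310)² + (-250)² + (-156)²) = √182936 ≈ 427.7102
area = ½ · 427.7102 ≈ 213.855

213.855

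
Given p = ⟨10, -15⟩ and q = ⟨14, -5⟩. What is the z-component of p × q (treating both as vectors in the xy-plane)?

160

10·(-5) - (-15)·14 = -50 - (-210) = 160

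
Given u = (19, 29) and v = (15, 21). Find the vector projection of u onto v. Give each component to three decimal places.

(20.135, 28.189)

u · v = 19·15 + 29·21 = 285 + 609 = 894
|v|² = 225 + 441 = 666
proj_v u = (894/666) · (15, 21) ≈ (20.135, 28.189)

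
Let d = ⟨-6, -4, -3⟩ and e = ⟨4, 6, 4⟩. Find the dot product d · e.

d · e = (-6)·4 + (-4)·6 + (-3)·4 = -24 - 24 - 12 = -60

-60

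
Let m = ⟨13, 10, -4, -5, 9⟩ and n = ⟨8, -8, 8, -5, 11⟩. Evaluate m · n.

116

m · n = 13·8 + 10·(-8) + (-4)·8 + (-5)·(-5) + 9·11 = 104 - 80 - 32 + 25 + 99 = 116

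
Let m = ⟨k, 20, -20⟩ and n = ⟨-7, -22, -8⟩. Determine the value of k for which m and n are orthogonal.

-40

m · n = k·(-7) + 20·(-22) + (-20)·(-8) = -280 - 7k
Set equal to 0: -7k = 280, so k = -40.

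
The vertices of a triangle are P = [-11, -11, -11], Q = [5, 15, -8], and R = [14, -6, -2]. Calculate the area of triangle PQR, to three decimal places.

307.255

PQ = (16, 26, 3),  PR = (25, 5, 9)
i: 26·9 - 3·5 = 234 - 15 = 219
j: 3·25 - 16·9 = 75 - 144 = -69
k: 16·5 - 26·25 = 80 - 650 = -570
PQ × PR = (219, -69, -570)
|PQ × PR| = √377622 ≈ 614.5096
area = ½ · 614.5096 ≈ 307.255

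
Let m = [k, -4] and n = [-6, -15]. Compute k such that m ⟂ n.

10

m · n = k·(-6) + (-4)·(-15) = 60 - 6k
Set equal to 0: -6k = -60, so k = 10.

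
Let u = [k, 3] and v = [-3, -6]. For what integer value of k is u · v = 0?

u · v = k·(-3) + 3·(-6) = -18 - 3k
Set equal to 0: -3k = 18, so k = -6.

-6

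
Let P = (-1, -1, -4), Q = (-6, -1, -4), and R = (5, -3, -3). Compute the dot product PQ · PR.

-30

PQ = Q − P = (-5, 0, 0)
PR = R − P = (6, -2, 1)
PQ · PR = (-5)·6 + 0·(-2) + 0·1 = -30 + 0 + 0 = -30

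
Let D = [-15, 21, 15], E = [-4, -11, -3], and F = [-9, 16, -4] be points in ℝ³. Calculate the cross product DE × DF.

DE = (11, -32, -18)
DF = (6, -5, -19)
i: (-32)·(-19) - (-18)·(-5) = 608 - 90 = 518
j: (-18)·6 - 11·(-19) = -108 - (-209) = 101
k: 11·(-5) - (-32)·6 = -55 - (-192) = 137
DE × DF = (518, 101, 137)

(518, 101, 137)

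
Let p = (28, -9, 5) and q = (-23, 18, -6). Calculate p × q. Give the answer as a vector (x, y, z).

(-36, 53, 297)

i: (-9)·(-6) - 5·18 = 54 - 90 = -36
j: 5·(-23) - 28·(-6) = -115 - (-168) = 53
k: 28·18 - (-9)·(-23) = 504 - 207 = 297
p × q = (-36, 53, 297)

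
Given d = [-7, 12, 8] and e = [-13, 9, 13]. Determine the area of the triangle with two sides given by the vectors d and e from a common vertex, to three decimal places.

62.996

i: 12·13 - 8·9 = 156 - 72 = 84
j: 8·(-13) - (-7)·13 = -104 - (-91) = -13
k: (-7)·9 - 12·(-13) = -63 - (-156) = 93
d × e = (84, -13, 93)
|d × e| = √(84² + (-13)² + 93²) = √15874 ≈ 125.9921
area = ½ · 125.9921 ≈ 62.996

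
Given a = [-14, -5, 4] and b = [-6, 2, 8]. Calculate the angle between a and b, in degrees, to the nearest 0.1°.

a · b = (-14)·(-6) + (-5)·2 + 4·8 = 84 - 10 + 32 = 106
|a|² = 196 + 25 + 16 = 237,  |a| = √237 ≈ 15.394804
|b|² = 36 + 4 + 64 = 104,  |b| = √104 ≈ 10.198039
cos θ = 106 / (15.394804 · 10.198039) ≈ 0.67517
θ = arccos(0.67517) ≈ 47.5°

47.5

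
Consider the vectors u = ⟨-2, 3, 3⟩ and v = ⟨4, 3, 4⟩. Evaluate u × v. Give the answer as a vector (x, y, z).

i: 3·4 - 3·3 = 12 - 9 = 3
j: 3·4 - (-2)·4 = 12 - (-8) = 20
k: (-2)·3 - 3·4 = -6 - 12 = -18
u × v = (3, 20, -18)

(3, 20, -18)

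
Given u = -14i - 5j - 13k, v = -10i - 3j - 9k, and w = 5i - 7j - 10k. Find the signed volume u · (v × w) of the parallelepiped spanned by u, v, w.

v × w:
i: (-3)·(-10) - (-9)·(-7) = 30 - 63 = -33
j: (-9)·5 - (-10)·(-10) = -45 - 100 = -145
k: (-10)·(-7) - (-3)·5 = 70 - (-15) = 85
v × w = (-33, -145, 85)
u · (v × w) = (-14)·(-33) + (-5)·(-145) + (-13)·85 = 462 + 725 - 1105 = 82

82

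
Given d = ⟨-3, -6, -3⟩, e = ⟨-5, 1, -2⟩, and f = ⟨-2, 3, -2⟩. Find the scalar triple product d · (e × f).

63

e × f:
i: 1·(-2) - (-2)·3 = -2 - (-6) = 4
j: (-2)·(-2) - (-5)·(-2) = 4 - 10 = -6
k: (-5)·3 - 1·(-2) = -15 - (-2) = -13
e × f = (4, -6, -13)
d · (e × f) = (-3)·4 + (-6)·(-6) + (-3)·(-13) = -12 + 36 + 39 = 63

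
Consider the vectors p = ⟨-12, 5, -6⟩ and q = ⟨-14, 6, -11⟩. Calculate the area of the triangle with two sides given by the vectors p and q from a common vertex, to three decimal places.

25.831

i: 5·(-11) - (-6)·6 = -55 - (-36) = -19
j: (-6)·(-14) - (-12)·(-11) = 84 - 132 = -48
k: (-12)·6 - 5·(-14) = -72 - (-70) = -2
p × q = (-19, -48, -2)
|p × q| = √((-19)² + (-48)² + (-2)²) = √2669 ≈ 51.6624
area = ½ · 51.6624 ≈ 25.831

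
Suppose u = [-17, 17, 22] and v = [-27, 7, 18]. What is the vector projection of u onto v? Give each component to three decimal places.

u · v = (-17)·(-27) + 17·7 + 22·18 = 459 + 119 + 396 = 974
|v|² = 729 + 49 + 324 = 1102
proj_v u = (974/1102) · (-27, 7, 18) ≈ (-23.864, 6.187, 15.909)

(-23.864, 6.187, 15.909)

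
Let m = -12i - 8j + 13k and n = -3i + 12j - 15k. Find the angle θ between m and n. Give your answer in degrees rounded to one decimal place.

132.5

m · n = (-12)·(-3) + (-8)·12 + 13·(-15) = 36 - 96 - 195 = -255
|m|² = 144 + 64 + 169 = 377,  |m| = √377 ≈ 19.416488
|n|² = 9 + 144 + 225 = 378,  |n| = √378 ≈ 19.442222
cos θ = -255 / (19.416488 · 19.442222) ≈ -0.67550
θ = arccos(-0.67550) ≈ 132.5°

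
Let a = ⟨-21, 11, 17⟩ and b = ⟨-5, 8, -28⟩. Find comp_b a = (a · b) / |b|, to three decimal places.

a · b = (-21)·(-5) + 11·8 + 17·(-28) = 105 + 88 - 476 = -283
|b| = √(25 + 64 + 784) = √873 ≈ 29.5466
comp_b a = -283 / √873 ≈ -9.578

-9.578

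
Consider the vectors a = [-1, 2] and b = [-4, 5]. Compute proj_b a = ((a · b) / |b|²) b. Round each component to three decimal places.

(-1.366, 1.707)

a · b = (-1)·(-4) + 2·5 = 4 + 10 = 14
|b|² = 16 + 25 = 41
proj_b a = (14/41) · (-4, 5) ≈ (-1.366, 1.707)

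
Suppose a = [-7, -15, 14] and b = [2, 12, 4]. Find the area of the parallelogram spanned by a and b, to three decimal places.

i: (-15)·4 - 14·12 = -60 - 168 = -228
j: 14·2 - (-7)·4 = 28 - (-28) = 56
k: (-7)·12 - (-15)·2 = -84 - (-30) = -54
a × b = (-228, 56, -54)
|a × b| = √((-228)² + 56² + (-54)²) = √58036 ≈ 240.9066

240.907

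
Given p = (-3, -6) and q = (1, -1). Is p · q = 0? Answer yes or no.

no

p · q = (-3)·1 + (-6)·(-1) = -3 + 6 = 3
Nonzero, so the vectors are not orthogonal.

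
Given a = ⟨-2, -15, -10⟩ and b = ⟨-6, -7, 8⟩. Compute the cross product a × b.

i: (-15)·8 - (-10)·(-7) = -120 - 70 = -190
j: (-10)·(-6) - (-2)·8 = 60 - (-16) = 76
k: (-2)·(-7) - (-15)·(-6) = 14 - 90 = -76
a × b = (-190, 76, -76)

(-190, 76, -76)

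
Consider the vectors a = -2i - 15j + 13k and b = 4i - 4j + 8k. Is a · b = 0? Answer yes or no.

a · b = (-2)·4 + (-15)·(-4) + 13·8 = -8 + 60 + 104 = 156
Nonzero, so the vectors are not orthogonal.

no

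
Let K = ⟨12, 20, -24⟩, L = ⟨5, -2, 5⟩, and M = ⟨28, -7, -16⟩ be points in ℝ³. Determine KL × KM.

(607, 520, 541)

KL = (-7, -22, 29)
KM = (16, -27, 8)
i: (-22)·8 - 29·(-27) = -176 - (-783) = 607
j: 29·16 - (-7)·8 = 464 - (-56) = 520
k: (-7)·(-27) - (-22)·16 = 189 - (-352) = 541
KL × KM = (607, 520, 541)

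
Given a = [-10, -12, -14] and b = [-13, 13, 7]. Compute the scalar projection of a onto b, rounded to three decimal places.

-6.303

a · b = (-10)·(-13) + (-12)·13 + (-14)·7 = 130 - 156 - 98 = -124
|b| = √(169 + 169 + 49) = √387 ≈ 19.6723
comp_b a = -124 / √387 ≈ -6.303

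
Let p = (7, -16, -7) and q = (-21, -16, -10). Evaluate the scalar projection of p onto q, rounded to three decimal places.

6.341

p · q = 7·(-21) + (-16)·(-16) + (-7)·(-10) = -147 + 256 + 70 = 179
|q| = √(441 + 256 + 100) = √797 ≈ 28.2312
comp_q p = 179 / √797 ≈ 6.341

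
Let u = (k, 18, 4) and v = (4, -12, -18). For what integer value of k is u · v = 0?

u · v = k·4 + 18·(-12) + 4·(-18) = -288 + 4k
Set equal to 0: 4k = 288, so k = 72.

72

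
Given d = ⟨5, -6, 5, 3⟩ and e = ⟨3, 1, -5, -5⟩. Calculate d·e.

d · e = 5·3 + (-6)·1 + 5·(-5) + 3·(-5) = 15 - 6 - 25 - 15 = -31

-31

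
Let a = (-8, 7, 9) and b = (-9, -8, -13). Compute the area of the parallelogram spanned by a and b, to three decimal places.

i: 7·(-13) - 9·(-8) = -91 - (-72) = -19
j: 9·(-9) - (-8)·(-13) = -81 - 104 = -185
k: (-8)·(-8) - 7·(-9) = 64 - (-63) = 127
a × b = (-19, -185, 127)
|a × b| = √((-19)² + (-185)² + 127²) = √50715 ≈ 225.1999

225.200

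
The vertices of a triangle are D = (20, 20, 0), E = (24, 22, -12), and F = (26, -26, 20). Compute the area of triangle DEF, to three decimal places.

DE = (4, 2, -12),  DF = (6, -46, 20)
i: 2·20 - (-12)·(-46) = 40 - 552 = -512
j: (-12)·6 - 4·20 = -72 - 80 = -152
k: 4·(-46) - 2·6 = -184 - 12 = -196
DE × DF = (-512, -152, -196)
|DE × DF| = √323664 ≈ 568.9148
area = ½ · 568.9148 ≈ 284.457

284.457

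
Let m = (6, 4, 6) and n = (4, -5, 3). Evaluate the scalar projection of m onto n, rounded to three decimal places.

m · n = 6·4 + 4·(-5) + 6·3 = 24 - 20 + 18 = 22
|n| = √(16 + 25 + 9) = √50 ≈ 7.0711
comp_n m = 22 / √50 ≈ 3.111

3.111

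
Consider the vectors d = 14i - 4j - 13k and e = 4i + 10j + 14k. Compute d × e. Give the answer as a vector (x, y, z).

i: (-4)·14 - (-13)·10 = -56 - (-130) = 74
j: (-13)·4 - 14·14 = -52 - 196 = -248
k: 14·10 - (-4)·4 = 140 - (-16) = 156
d × e = (74, -248, 156)

(74, -248, 156)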